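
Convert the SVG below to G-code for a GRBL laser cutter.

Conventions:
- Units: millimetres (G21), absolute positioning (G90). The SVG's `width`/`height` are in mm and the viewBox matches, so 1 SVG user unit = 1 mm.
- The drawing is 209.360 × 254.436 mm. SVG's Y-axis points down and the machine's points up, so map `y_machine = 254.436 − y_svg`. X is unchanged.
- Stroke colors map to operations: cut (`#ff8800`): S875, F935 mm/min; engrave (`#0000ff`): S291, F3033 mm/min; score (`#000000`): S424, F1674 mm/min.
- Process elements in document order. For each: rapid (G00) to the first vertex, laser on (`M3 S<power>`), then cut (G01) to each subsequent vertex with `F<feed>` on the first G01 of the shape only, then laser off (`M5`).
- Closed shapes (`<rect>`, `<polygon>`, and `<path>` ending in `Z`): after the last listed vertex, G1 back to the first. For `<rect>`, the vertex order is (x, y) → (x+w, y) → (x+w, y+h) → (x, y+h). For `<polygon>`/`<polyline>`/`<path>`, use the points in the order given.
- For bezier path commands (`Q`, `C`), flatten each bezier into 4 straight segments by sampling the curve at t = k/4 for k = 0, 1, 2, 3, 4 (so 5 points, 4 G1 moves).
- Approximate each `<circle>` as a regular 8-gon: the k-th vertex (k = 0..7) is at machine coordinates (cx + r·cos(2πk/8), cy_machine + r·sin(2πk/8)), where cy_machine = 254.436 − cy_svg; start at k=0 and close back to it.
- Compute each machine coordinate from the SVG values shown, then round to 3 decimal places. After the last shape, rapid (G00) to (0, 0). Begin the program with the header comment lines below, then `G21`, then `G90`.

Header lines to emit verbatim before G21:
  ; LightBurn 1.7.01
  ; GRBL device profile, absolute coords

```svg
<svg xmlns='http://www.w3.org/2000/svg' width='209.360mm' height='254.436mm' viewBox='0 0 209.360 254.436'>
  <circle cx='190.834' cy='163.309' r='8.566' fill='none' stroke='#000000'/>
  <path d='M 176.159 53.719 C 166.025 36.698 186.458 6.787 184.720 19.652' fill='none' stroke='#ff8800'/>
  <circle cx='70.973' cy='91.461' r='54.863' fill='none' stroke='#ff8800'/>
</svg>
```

; LightBurn 1.7.01
; GRBL device profile, absolute coords
G21
G90
G00 X199.400 Y91.127
M3 S424
G01 X196.891 Y97.184 F1674
G01 X190.834 Y99.693
G01 X184.777 Y97.184
G01 X182.268 Y91.127
G01 X184.777 Y85.070
G01 X190.834 Y82.561
G01 X196.891 Y85.070
G01 X199.400 Y91.127
M5
G00 X176.159 Y200.717
M3 S875
G01 X173.466 Y215.030 F935
G01 X177.291 Y228.958
G01 X182.690 Y237.282
G01 X184.720 Y234.784
M5
G00 X125.836 Y162.975
M3 S875
G01 X109.767 Y201.769 F935
G01 X70.973 Y217.838
G01 X32.179 Y201.769
G01 X16.110 Y162.975
G01 X32.179 Y124.181
G01 X70.973 Y108.112
G01 X109.767 Y124.181
G01 X125.836 Y162.975
M5
G00 X0.000 Y0.000

Since the viewBox matches the mm dimensions, user units are millimetres directly. The only transform is the Y-flip y_m = 254.436 − y_svg.

Shape 1 is a circle drawn with `<circle>`. Its stroke #000000 means score at S424, F1674. After flipping Y the toolpath is (199.400,91.127) → (196.891,97.184) → (190.834,99.693) → (184.777,97.184) → (182.268,91.127) → (184.777,85.070) → (190.834,82.561) → (196.891,85.070) → (199.400,91.127), returning to the start.

Shape 2 is a cubic bezier drawn with `<path>`. Its stroke #ff8800 means cut at S875, F935. After flipping Y the toolpath is (176.159,200.717) → (173.466,215.030) → (177.291,228.958) → (182.690,237.282) → (184.720,234.784).

Shape 3 is a circle drawn with `<circle>`. Its stroke #ff8800 means cut at S875, F935. After flipping Y the toolpath is (125.836,162.975) → (109.767,201.769) → (70.973,217.838) → (32.179,201.769) → (16.110,162.975) → (32.179,124.181) → (70.973,108.112) → (109.767,124.181) → (125.836,162.975), returning to the start.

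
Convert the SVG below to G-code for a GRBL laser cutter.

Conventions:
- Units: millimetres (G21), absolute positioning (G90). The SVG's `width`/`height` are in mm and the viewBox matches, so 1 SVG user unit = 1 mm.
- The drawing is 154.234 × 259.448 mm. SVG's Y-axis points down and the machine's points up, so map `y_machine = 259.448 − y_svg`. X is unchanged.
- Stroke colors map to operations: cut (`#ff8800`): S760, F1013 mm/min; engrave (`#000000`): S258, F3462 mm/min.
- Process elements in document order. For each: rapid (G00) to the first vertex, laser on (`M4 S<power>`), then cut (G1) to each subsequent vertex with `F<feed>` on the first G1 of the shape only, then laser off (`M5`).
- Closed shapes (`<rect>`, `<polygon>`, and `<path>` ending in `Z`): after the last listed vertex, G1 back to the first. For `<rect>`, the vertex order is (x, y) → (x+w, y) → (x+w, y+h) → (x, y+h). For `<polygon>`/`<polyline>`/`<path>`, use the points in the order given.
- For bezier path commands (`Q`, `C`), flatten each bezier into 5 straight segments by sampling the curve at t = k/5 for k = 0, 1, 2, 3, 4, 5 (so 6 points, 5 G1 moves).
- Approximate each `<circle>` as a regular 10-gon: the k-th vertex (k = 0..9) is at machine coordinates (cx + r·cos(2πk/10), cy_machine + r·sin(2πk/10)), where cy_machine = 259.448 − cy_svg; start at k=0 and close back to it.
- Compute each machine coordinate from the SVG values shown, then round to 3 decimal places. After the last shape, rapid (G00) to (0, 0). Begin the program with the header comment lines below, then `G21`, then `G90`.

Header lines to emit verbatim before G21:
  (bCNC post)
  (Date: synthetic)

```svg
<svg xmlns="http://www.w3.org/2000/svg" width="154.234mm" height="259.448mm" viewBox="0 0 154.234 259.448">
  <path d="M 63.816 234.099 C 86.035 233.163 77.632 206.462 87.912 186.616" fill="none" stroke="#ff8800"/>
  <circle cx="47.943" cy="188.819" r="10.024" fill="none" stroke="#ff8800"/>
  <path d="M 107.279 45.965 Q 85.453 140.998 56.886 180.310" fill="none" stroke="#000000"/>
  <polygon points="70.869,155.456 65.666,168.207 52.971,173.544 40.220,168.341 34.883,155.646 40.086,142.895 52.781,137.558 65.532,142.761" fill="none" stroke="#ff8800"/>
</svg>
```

viewBox `0 0 154.234 259.448` with mm width/height → 1 unit = 1 mm. Flip: y_m = 259.448 − y_svg.

**Shape 1** — `<path>` cubic bezier, stroke `#ff8800` → cut (S760, F1013). Control points (SVG): P0=(63.816,234.099), P1=(86.035,233.163), P2=(77.632,206.462), P3=(87.912,186.616); sampled at t=k/5. Machine vertices: (63.816,25.349) → (73.867,28.741) → (78.936,36.752) → (81.388,47.814) → (83.592,60.363) → (87.912,72.832). Open path.

**Shape 2** — `<circle>` circle, stroke `#ff8800` → cut (S760, F1013). Machine vertices: (57.967,70.629) → (56.053,76.521) → (51.041,80.162) → (44.845,80.162) → (39.833,76.521) → (37.919,70.629) → (39.833,64.737) → (44.845,61.096) → (51.041,61.096) → (56.053,64.737) → (57.967,70.629). Closed: final G1 returns to the first vertex.

**Shape 3** — `<path>` quadratic bezier, stroke `#000000` → engrave (S258, F3462). Control points (SVG): P0=(107.279,45.965), P1=(85.453,140.998), P2=(56.886,180.310); sampled at t=k/5. Machine vertices: (107.279,213.483) → (98.279,177.699) → (88.740,146.372) → (78.661,119.503) → (68.043,97.092) → (56.886,79.138). Open path.

**Shape 4** — `<polygon>` regular polygon, stroke `#ff8800` → cut (S760, F1013). Machine vertices: (70.869,103.992) → (65.666,91.241) → (52.971,85.904) → (40.220,91.107) → (34.883,103.802) → (40.086,116.553) → (52.781,121.890) → (65.532,116.687) → (70.869,103.992). Closed: final G1 returns to the first vertex.

(bCNC post)
(Date: synthetic)
G21
G90
G00 X63.816 Y25.349
M4 S760
G1 X73.867 Y28.741 F1013
G1 X78.936 Y36.752
G1 X81.388 Y47.814
G1 X83.592 Y60.363
G1 X87.912 Y72.832
M5
G00 X57.967 Y70.629
M4 S760
G1 X56.053 Y76.521 F1013
G1 X51.041 Y80.162
G1 X44.845 Y80.162
G1 X39.833 Y76.521
G1 X37.919 Y70.629
G1 X39.833 Y64.737
G1 X44.845 Y61.096
G1 X51.041 Y61.096
G1 X56.053 Y64.737
G1 X57.967 Y70.629
M5
G00 X107.279 Y213.483
M4 S258
G1 X98.279 Y177.699 F3462
G1 X88.740 Y146.372
G1 X78.661 Y119.503
G1 X68.043 Y97.092
G1 X56.886 Y79.138
M5
G00 X70.869 Y103.992
M4 S760
G1 X65.666 Y91.241 F1013
G1 X52.971 Y85.904
G1 X40.220 Y91.107
G1 X34.883 Y103.802
G1 X40.086 Y116.553
G1 X52.781 Y121.890
G1 X65.532 Y116.687
G1 X70.869 Y103.992
M5
G00 X0.000 Y0.000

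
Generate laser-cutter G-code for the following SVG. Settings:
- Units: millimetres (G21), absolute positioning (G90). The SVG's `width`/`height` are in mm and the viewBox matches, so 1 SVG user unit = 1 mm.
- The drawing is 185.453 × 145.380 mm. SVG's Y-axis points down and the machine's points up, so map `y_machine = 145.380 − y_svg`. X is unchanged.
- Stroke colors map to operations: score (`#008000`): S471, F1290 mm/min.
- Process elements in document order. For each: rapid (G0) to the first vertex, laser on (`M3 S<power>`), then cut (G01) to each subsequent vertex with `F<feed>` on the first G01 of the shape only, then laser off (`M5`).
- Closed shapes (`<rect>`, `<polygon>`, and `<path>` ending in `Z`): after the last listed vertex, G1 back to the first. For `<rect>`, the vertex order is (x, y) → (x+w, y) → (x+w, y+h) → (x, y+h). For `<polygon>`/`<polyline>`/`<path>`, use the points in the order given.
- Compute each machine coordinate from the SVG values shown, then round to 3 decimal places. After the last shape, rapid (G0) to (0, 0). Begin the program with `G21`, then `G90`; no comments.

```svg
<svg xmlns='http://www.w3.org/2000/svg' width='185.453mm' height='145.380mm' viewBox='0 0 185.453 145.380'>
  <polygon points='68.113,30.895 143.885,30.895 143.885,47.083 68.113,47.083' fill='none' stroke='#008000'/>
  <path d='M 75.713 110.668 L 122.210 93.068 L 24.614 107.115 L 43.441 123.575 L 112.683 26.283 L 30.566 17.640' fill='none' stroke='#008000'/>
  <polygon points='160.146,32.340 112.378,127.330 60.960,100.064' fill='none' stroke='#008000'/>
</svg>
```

1 u = 1 mm; y_m = 145.380 − y.

[1] `<polygon>` rectangle, #008000→score S471 F1290: (68.113,114.485) → (143.885,114.485) → (143.885,98.297) → (68.113,98.297) → (68.113,114.485) (closed)

[2] `<path>` open polyline, #008000→score S471 F1290: (75.713,34.712) → (122.210,52.312) → (24.614,38.265) → (43.441,21.805) → (112.683,119.097) → (30.566,127.740)

[3] `<polygon>` closed polygon, #008000→score S471 F1290: (160.146,113.040) → (112.378,18.050) → (60.960,45.316) → (160.146,113.040) (closed)

G21
G90
G0 X68.113 Y114.485
M3 S471
G01 X143.885 Y114.485 F1290
G01 X143.885 Y98.297
G01 X68.113 Y98.297
G01 X68.113 Y114.485
M5
G0 X75.713 Y34.712
M3 S471
G01 X122.210 Y52.312 F1290
G01 X24.614 Y38.265
G01 X43.441 Y21.805
G01 X112.683 Y119.097
G01 X30.566 Y127.740
M5
G0 X160.146 Y113.040
M3 S471
G01 X112.378 Y18.050 F1290
G01 X60.960 Y45.316
G01 X160.146 Y113.040
M5
G0 X0.000 Y0.000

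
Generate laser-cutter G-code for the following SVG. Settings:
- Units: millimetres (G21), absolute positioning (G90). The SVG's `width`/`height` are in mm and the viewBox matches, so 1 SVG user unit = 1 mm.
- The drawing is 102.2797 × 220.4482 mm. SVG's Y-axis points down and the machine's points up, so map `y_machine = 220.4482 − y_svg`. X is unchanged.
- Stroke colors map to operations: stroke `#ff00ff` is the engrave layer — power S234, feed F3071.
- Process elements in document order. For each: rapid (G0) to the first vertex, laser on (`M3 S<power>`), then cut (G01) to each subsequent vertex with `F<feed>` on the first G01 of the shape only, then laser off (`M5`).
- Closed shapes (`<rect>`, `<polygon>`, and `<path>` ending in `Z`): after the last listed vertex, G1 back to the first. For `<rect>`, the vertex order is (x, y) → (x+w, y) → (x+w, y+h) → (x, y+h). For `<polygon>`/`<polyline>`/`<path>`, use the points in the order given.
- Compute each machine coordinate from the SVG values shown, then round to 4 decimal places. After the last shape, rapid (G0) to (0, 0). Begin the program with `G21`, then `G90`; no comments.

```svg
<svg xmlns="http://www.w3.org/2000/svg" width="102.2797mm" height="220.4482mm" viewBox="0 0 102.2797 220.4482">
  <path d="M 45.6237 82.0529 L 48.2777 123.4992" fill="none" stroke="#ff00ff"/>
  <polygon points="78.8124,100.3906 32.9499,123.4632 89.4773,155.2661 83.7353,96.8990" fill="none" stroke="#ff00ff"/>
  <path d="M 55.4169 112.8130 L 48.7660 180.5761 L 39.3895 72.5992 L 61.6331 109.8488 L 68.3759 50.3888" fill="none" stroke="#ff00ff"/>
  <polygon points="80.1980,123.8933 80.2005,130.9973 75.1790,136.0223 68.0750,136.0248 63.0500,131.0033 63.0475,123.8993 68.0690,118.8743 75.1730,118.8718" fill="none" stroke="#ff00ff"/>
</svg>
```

Since the viewBox matches the mm dimensions, user units are millimetres directly. The only transform is the Y-flip y_m = 220.4482 − y_svg.

Shape 1 is a line segment drawn with `<path>`. Its stroke #ff00ff means engrave at S234, F3071. After flipping Y the toolpath is (45.6237,138.3953) → (48.2777,96.9490).

Shape 2 is a closed polygon drawn with `<polygon>`. Its stroke #ff00ff means engrave at S234, F3071. After flipping Y the toolpath is (78.8124,120.0576) → (32.9499,96.9850) → (89.4773,65.1821) → (83.7353,123.5492) → (78.8124,120.0576), returning to the start.

Shape 3 is a open polyline drawn with `<path>`. Its stroke #ff00ff means engrave at S234, F3071. After flipping Y the toolpath is (55.4169,107.6352) → (48.7660,39.8721) → (39.3895,147.8490) → (61.6331,110.5994) → (68.3759,170.0594).

Shape 4 is a regular polygon drawn with `<polygon>`. Its stroke #ff00ff means engrave at S234, F3071. After flipping Y the toolpath is (80.1980,96.5549) → (80.2005,89.4509) → (75.1790,84.4259) → (68.0750,84.4234) → (63.0500,89.4449) → (63.0475,96.5489) → (68.0690,101.5739) → (75.1730,101.5764) → (80.1980,96.5549), returning to the start.

G21
G90
G0 X45.6237 Y138.3953
M3 S234
G01 X48.2777 Y96.9490 F3071
M5
G0 X78.8124 Y120.0576
M3 S234
G01 X32.9499 Y96.9850 F3071
G01 X89.4773 Y65.1821
G01 X83.7353 Y123.5492
G01 X78.8124 Y120.0576
M5
G0 X55.4169 Y107.6352
M3 S234
G01 X48.7660 Y39.8721 F3071
G01 X39.3895 Y147.8490
G01 X61.6331 Y110.5994
G01 X68.3759 Y170.0594
M5
G0 X80.1980 Y96.5549
M3 S234
G01 X80.2005 Y89.4509 F3071
G01 X75.1790 Y84.4259
G01 X68.0750 Y84.4234
G01 X63.0500 Y89.4449
G01 X63.0475 Y96.5489
G01 X68.0690 Y101.5739
G01 X75.1730 Y101.5764
G01 X80.1980 Y96.5549
M5
G0 X0.0000 Y0.0000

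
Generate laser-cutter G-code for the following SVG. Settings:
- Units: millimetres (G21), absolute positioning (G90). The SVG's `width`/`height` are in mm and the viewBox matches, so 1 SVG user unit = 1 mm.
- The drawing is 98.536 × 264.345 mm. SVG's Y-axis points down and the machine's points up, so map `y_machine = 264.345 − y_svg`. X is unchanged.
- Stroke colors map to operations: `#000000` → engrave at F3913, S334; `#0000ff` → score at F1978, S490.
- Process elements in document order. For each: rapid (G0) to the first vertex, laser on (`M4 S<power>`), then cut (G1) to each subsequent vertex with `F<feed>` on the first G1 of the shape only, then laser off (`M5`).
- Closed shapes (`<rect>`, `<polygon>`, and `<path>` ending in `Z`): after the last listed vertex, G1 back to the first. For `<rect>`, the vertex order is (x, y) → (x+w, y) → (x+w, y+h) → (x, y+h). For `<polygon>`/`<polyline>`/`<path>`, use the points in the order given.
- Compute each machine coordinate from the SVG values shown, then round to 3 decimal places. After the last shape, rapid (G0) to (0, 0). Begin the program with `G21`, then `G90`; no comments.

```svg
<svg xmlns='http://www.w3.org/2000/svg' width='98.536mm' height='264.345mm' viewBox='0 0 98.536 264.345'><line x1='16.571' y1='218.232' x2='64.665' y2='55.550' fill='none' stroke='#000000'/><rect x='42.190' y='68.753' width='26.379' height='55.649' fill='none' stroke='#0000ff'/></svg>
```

G21
G90
G0 X16.571 Y46.113
M4 S334
G1 X64.665 Y208.795 F3913
M5
G0 X42.190 Y195.592
M4 S490
G1 X68.569 Y195.592 F1978
G1 X68.569 Y139.943
G1 X42.190 Y139.943
G1 X42.190 Y195.592
M5
G0 X0.000 Y0.000

1 u = 1 mm; y_m = 264.345 − y.

[1] `<line>` line segment, #000000→engrave S334 F3913: (16.571,46.113) → (64.665,208.795)

[2] `<rect>` rectangle, #0000ff→score S490 F1978: (42.190,195.592) → (68.569,195.592) → (68.569,139.943) → (42.190,139.943) → (42.190,195.592) (closed)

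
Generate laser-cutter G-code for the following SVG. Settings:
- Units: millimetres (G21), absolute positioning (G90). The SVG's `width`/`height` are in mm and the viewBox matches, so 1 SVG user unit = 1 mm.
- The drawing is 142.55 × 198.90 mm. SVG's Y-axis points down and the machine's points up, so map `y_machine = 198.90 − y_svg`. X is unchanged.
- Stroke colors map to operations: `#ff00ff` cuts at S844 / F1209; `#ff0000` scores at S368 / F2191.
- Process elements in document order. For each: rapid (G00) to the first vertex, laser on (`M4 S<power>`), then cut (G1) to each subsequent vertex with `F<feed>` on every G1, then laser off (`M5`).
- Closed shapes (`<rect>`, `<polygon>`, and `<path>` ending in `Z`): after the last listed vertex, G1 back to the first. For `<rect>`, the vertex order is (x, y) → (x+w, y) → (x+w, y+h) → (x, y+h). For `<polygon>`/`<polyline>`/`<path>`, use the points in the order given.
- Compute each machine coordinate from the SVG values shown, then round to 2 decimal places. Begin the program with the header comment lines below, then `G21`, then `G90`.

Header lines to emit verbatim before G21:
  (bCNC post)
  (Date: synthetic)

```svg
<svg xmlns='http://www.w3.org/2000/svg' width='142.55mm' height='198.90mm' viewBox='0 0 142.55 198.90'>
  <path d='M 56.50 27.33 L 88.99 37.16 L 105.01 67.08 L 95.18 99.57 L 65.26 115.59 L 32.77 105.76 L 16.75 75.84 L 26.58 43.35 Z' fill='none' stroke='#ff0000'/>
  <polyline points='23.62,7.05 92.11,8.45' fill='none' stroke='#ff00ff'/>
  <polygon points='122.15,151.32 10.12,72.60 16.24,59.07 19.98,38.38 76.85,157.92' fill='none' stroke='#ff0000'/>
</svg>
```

1 u = 1 mm; y_m = 198.90 − y.

[1] `<path>` regular polygon, #ff0000→score S368 F2191: (56.50,171.57) → (88.99,161.74) → (105.01,131.82) → (95.18,99.33) → (65.26,83.31) → (32.77,93.14) → (16.75,123.06) → (26.58,155.55) → (56.50,171.57) (closed)

[2] `<polyline>` line segment, #ff00ff→cut S844 F1209: (23.62,191.85) → (92.11,190.45)

[3] `<polygon>` closed polygon, #ff0000→score S368 F2191: (122.15,47.58) → (10.12,126.30) → (16.24,139.83) → (19.98,160.52) → (76.85,40.98) → (122.15,47.58) (closed)

(bCNC post)
(Date: synthetic)
G21
G90
G00 X56.50 Y171.57
M4 S368
G1 X88.99 Y161.74 F2191
G1 X105.01 Y131.82 F2191
G1 X95.18 Y99.33 F2191
G1 X65.26 Y83.31 F2191
G1 X32.77 Y93.14 F2191
G1 X16.75 Y123.06 F2191
G1 X26.58 Y155.55 F2191
G1 X56.50 Y171.57 F2191
M5
G00 X23.62 Y191.85
M4 S844
G1 X92.11 Y190.45 F1209
M5
G00 X122.15 Y47.58
M4 S368
G1 X10.12 Y126.30 F2191
G1 X16.24 Y139.83 F2191
G1 X19.98 Y160.52 F2191
G1 X76.85 Y40.98 F2191
G1 X122.15 Y47.58 F2191
M5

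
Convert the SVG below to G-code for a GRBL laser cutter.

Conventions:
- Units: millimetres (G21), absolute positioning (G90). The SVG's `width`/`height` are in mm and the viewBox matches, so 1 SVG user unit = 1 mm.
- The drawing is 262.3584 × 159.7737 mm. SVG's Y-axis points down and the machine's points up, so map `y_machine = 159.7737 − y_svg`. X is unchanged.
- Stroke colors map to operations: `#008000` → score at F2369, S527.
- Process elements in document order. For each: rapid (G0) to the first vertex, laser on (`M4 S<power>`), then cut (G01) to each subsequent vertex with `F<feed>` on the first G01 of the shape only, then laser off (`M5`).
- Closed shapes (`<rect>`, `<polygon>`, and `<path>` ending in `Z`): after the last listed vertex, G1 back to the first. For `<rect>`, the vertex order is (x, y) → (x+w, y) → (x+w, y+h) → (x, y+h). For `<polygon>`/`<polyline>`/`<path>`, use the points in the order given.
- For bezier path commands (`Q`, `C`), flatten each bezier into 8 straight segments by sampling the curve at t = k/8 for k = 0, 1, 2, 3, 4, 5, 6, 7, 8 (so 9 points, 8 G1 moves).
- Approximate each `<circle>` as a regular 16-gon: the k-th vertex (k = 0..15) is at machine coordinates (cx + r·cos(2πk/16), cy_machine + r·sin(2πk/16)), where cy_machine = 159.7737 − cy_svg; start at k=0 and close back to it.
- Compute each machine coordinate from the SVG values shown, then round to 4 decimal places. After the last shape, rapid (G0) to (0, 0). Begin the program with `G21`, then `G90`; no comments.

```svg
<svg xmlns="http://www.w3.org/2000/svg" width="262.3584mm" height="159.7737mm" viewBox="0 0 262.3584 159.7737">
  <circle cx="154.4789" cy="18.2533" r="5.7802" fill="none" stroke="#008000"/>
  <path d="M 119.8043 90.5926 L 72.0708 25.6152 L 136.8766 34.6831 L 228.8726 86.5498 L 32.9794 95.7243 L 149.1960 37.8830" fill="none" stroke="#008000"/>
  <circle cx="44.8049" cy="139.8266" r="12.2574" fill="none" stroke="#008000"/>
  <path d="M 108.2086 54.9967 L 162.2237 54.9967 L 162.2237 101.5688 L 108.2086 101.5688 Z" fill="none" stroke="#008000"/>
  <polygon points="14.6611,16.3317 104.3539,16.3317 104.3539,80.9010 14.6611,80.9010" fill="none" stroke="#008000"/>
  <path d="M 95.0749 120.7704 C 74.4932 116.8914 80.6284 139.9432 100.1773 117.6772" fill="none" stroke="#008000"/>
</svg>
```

Since the viewBox matches the mm dimensions, user units are millimetres directly. The only transform is the Y-flip y_m = 159.7737 − y_svg.

Shape 1 is a circle drawn with `<circle>`. Its stroke #008000 means score at S527, F2369. After flipping Y the toolpath is (160.2591,141.5204) → (159.8191,143.7324) → (158.5661,145.6076) → (156.6909,146.8606) → (154.4789,147.3006) → (152.2669,146.8606) → (150.3917,145.6076) → (149.1387,143.7324) → (148.6987,141.5204) → (149.1387,139.3084) → (150.3917,137.4332) → (152.2669,136.1802) → (154.4789,135.7402) → (156.6909,136.1802) → (158.5661,137.4332) → (159.8191,139.3084) → (160.2591,141.5204), returning to the start.

Shape 2 is a open polyline drawn with `<path>`. Its stroke #008000 means score at S527, F2369. After flipping Y the toolpath is (119.8043,69.1811) → (72.0708,134.1585) → (136.8766,125.0906) → (228.8726,73.2239) → (32.9794,64.0494) → (149.1960,121.8907).

Shape 3 is a circle drawn with `<circle>`. Its stroke #008000 means score at S527, F2369. After flipping Y the toolpath is (57.0623,19.9471) → (56.1293,24.6378) → (53.4722,28.6144) → (49.4956,31.2715) → (44.8049,32.2045) → (40.1142,31.2715) → (36.1376,28.6144) → (33.4805,24.6378) → (32.5475,19.9471) → (33.4805,15.2564) → (36.1376,11.2798) → (40.1142,8.6227) → (44.8049,7.6897) → (49.4956,8.6227) → (53.4722,11.2798) → (56.1293,15.2564) → (57.0623,19.9471), returning to the start.

Shape 4 is a rectangle drawn with `<path>`. Its stroke #008000 means score at S527, F2369. After flipping Y the toolpath is (108.2086,104.7770) → (162.2237,104.7770) → (162.2237,58.2049) → (108.2086,58.2049) → (108.2086,104.7770), returning to the start.

Shape 5 is a rectangle drawn with `<polygon>`. Its stroke #008000 means score at S527, F2369. After flipping Y the toolpath is (14.6611,143.4420) → (104.3539,143.4420) → (104.3539,78.8727) → (14.6611,78.8727) → (14.6611,143.4420), returning to the start.

Shape 6 is a cubic bezier drawn with `<path>`. Its stroke #008000 means score at S527, F2369. After flipping Y the toolpath is (95.0749,39.0033) → (88.5831,39.3367) → (84.4402,37.9919) → (82.4901,35.8157) → (82.5771,33.6548) → (84.5452,32.3557) → (88.2386,32.7652) → (93.5012,35.7299) → (100.1773,42.0965).

G21
G90
G0 X160.2591 Y141.5204
M4 S527
G01 X159.8191 Y143.7324 F2369
G01 X158.5661 Y145.6076
G01 X156.6909 Y146.8606
G01 X154.4789 Y147.3006
G01 X152.2669 Y146.8606
G01 X150.3917 Y145.6076
G01 X149.1387 Y143.7324
G01 X148.6987 Y141.5204
G01 X149.1387 Y139.3084
G01 X150.3917 Y137.4332
G01 X152.2669 Y136.1802
G01 X154.4789 Y135.7402
G01 X156.6909 Y136.1802
G01 X158.5661 Y137.4332
G01 X159.8191 Y139.3084
G01 X160.2591 Y141.5204
M5
G0 X119.8043 Y69.1811
M4 S527
G01 X72.0708 Y134.1585 F2369
G01 X136.8766 Y125.0906
G01 X228.8726 Y73.2239
G01 X32.9794 Y64.0494
G01 X149.1960 Y121.8907
M5
G0 X57.0623 Y19.9471
M4 S527
G01 X56.1293 Y24.6378 F2369
G01 X53.4722 Y28.6144
G01 X49.4956 Y31.2715
G01 X44.8049 Y32.2045
G01 X40.1142 Y31.2715
G01 X36.1376 Y28.6144
G01 X33.4805 Y24.6378
G01 X32.5475 Y19.9471
G01 X33.4805 Y15.2564
G01 X36.1376 Y11.2798
G01 X40.1142 Y8.6227
G01 X44.8049 Y7.6897
G01 X49.4956 Y8.6227
G01 X53.4722 Y11.2798
G01 X56.1293 Y15.2564
G01 X57.0623 Y19.9471
M5
G0 X108.2086 Y104.7770
M4 S527
G01 X162.2237 Y104.7770 F2369
G01 X162.2237 Y58.2049
G01 X108.2086 Y58.2049
G01 X108.2086 Y104.7770
M5
G0 X14.6611 Y143.4420
M4 S527
G01 X104.3539 Y143.4420 F2369
G01 X104.3539 Y78.8727
G01 X14.6611 Y78.8727
G01 X14.6611 Y143.4420
M5
G0 X95.0749 Y39.0033
M4 S527
G01 X88.5831 Y39.3367 F2369
G01 X84.4402 Y37.9919
G01 X82.4901 Y35.8157
G01 X82.5771 Y33.6548
G01 X84.5452 Y32.3557
G01 X88.2386 Y32.7652
G01 X93.5012 Y35.7299
G01 X100.1773 Y42.0965
M5
G0 X0.0000 Y0.0000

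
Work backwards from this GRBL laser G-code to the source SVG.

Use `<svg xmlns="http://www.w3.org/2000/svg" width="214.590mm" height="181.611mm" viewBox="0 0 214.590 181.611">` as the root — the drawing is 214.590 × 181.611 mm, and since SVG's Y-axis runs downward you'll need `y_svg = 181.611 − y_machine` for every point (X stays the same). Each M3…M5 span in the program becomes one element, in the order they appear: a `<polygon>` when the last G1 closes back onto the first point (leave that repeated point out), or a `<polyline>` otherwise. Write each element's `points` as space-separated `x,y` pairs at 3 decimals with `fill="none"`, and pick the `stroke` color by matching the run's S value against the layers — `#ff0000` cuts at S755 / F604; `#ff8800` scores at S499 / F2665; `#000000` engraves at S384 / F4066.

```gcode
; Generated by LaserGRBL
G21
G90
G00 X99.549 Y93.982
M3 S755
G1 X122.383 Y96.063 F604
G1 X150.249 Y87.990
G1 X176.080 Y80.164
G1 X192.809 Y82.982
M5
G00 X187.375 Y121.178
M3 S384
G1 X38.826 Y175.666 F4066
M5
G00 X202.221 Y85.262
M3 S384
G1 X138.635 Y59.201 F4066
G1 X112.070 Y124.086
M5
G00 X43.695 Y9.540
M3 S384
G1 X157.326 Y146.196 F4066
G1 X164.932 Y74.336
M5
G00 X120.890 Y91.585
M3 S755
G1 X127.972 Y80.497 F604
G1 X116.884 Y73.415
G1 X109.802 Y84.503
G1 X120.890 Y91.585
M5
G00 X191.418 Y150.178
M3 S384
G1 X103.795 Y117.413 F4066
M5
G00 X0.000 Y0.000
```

<svg xmlns="http://www.w3.org/2000/svg" width="214.590mm" height="181.611mm" viewBox="0 0 214.590 181.611">
  <polyline points="99.549,87.629 122.383,85.548 150.249,93.621 176.080,101.447 192.809,98.629" fill="none" stroke="#ff0000"/>
  <polyline points="187.375,60.433 38.826,5.945" fill="none" stroke="#000000"/>
  <polyline points="202.221,96.349 138.635,122.410 112.070,57.525" fill="none" stroke="#000000"/>
  <polyline points="43.695,172.071 157.326,35.415 164.932,107.275" fill="none" stroke="#000000"/>
  <polygon points="120.890,90.026 127.972,101.114 116.884,108.196 109.802,97.108" fill="none" stroke="#ff0000"/>
  <polyline points="191.418,31.433 103.795,64.198" fill="none" stroke="#000000"/>
</svg>

Machine Y-up, SVG Y-down with viewBox height 181.611, so y_svg = 181.611 − y_machine; X carries over.

Run 1: S755 ⇒ cut layer `#ff0000`. The run is open, so emit a `<polyline>` with points (Y-flipped): 99.549,87.629 122.383,85.548 150.249,93.621 176.080,101.447 192.809,98.629.

Run 2: power S384 maps to stroke `#000000` (engrave). The run is open, so emit a `<polyline>` with points (Y-flipped): 187.375,60.433 38.826,5.945.

Run 3: the run's S384 means `#000000` (engrave). The run is open, so emit a `<polyline>` with points (Y-flipped): 202.221,96.349 138.635,122.410 112.070,57.525.

Run 4: power S384 maps to stroke `#000000` (engrave). The run is open, so emit a `<polyline>` with points (Y-flipped): 43.695,172.071 157.326,35.415 164.932,107.275.

Run 5: S755 ⇒ cut layer `#ff0000`. The run returns to its start, so emit a `<polygon>` with points (Y-flipped): 120.890,90.026 127.972,101.114 116.884,108.196 109.802,97.108.

Run 6: the run's S384 means `#000000` (engrave). The run is open, so emit a `<polyline>` with points (Y-flipped): 191.418,31.433 103.795,64.198.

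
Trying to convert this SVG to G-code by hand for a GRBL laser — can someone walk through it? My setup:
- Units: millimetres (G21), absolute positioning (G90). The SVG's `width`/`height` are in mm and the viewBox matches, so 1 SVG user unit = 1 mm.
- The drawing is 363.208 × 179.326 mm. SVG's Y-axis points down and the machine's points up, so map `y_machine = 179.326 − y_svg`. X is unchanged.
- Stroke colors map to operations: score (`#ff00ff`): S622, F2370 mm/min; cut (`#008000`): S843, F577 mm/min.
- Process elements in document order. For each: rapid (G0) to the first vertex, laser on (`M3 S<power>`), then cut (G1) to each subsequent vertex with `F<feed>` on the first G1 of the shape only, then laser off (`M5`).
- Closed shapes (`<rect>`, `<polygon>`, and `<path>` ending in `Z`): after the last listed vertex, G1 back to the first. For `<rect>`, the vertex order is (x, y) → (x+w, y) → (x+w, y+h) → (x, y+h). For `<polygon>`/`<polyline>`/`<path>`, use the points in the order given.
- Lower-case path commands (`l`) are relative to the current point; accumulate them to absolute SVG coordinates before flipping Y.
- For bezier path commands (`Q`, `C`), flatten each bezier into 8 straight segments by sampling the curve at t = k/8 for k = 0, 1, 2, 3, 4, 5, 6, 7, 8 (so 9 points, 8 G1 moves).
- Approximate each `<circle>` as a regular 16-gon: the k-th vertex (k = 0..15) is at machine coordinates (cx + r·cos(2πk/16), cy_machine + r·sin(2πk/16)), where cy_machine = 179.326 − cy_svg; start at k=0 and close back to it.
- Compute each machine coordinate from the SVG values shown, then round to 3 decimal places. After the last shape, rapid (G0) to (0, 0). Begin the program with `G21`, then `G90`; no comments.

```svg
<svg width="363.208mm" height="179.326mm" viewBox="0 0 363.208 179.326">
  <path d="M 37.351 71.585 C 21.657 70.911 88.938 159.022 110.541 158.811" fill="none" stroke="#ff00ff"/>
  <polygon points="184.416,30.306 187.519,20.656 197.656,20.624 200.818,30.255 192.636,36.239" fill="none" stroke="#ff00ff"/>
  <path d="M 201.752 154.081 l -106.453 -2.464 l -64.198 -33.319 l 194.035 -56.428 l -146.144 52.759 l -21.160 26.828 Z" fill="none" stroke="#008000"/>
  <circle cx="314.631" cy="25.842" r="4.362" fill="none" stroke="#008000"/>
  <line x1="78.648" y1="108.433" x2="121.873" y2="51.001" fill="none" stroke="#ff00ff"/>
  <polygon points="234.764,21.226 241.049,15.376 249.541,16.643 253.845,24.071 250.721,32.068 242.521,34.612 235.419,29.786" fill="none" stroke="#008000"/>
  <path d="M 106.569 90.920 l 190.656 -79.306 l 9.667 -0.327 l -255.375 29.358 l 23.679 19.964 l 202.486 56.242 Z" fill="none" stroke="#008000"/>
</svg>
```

G21
G90
G0 X37.351 Y107.741
M3 S622
G1 X35.104 Y104.178 F2370
G1 X39.128 Y94.367
G1 X47.916 Y80.383
G1 X59.960 Y64.302
G1 X73.752 Y48.199
G1 X87.784 Y34.150
G1 X100.550 Y24.230
G1 X110.541 Y20.515
M5
G0 X184.416 Y149.020
M3 S622
G1 X187.519 Y158.670 F2370
G1 X197.656 Y158.702
G1 X200.818 Y149.071
G1 X192.636 Y143.087
G1 X184.416 Y149.020
M5
G0 X201.752 Y25.245
M3 S843
G1 X95.299 Y27.709 F577
G1 X31.101 Y61.028
G1 X225.136 Y117.456
G1 X78.992 Y64.697
G1 X57.832 Y37.869
G1 X201.752 Y25.245
M5
G0 X318.993 Y153.484
M3 S843
G1 X318.661 Y155.153 F577
G1 X317.715 Y156.568
G1 X316.300 Y157.514
G1 X314.631 Y157.846
G1 X312.962 Y157.514
G1 X311.547 Y156.568
G1 X310.601 Y155.153
G1 X310.269 Y153.484
G1 X310.601 Y151.815
G1 X311.547 Y150.400
G1 X312.962 Y149.454
G1 X314.631 Y149.122
G1 X316.300 Y149.454
G1 X317.715 Y150.400
G1 X318.661 Y151.815
G1 X318.993 Y153.484
M5
G0 X78.648 Y70.893
M3 S622
G1 X121.873 Y128.325 F2370
M5
G0 X234.764 Y158.100
M3 S843
G1 X241.049 Y163.950 F577
G1 X249.541 Y162.683
G1 X253.845 Y155.255
G1 X250.721 Y147.258
G1 X242.521 Y144.714
G1 X235.419 Y149.540
G1 X234.764 Y158.100
M5
G0 X106.569 Y88.406
M3 S843
G1 X297.225 Y167.712 F577
G1 X306.892 Y168.039
G1 X51.517 Y138.681
G1 X75.196 Y118.717
G1 X277.682 Y62.475
G1 X106.569 Y88.406
M5
G0 X0.000 Y0.000

viewBox `0 0 363.208 179.326` with mm width/height → 1 unit = 1 mm. Flip: y_m = 179.326 − y_svg.

**Shape 1** — `<path>` cubic bezier, stroke `#ff00ff` → score (S622, F2370). Control points (SVG): P0=(37.351,71.585), P1=(21.657,70.911), P2=(88.938,159.022), P3=(110.541,158.811); sampled at t=k/8. Machine vertices: (37.351,107.741) → (35.104,104.178) → (39.128,94.367) → (47.916,80.383) → (59.960,64.302) → (73.752,48.199) → (87.784,34.150) → (100.550,24.230) → (110.541,20.515). Open path.

**Shape 2** — `<polygon>` regular polygon, stroke `#ff00ff` → score (S622, F2370). Machine vertices: (184.416,149.020) → (187.519,158.670) → (197.656,158.702) → (200.818,149.071) → (192.636,143.087) → (184.416,149.020). Closed: final G1 returns to the first vertex.

**Shape 3** — `<path>` closed polygon, stroke `#008000` → cut (S843, F577). Machine vertices: (201.752,25.245) → (95.299,27.709) → (31.101,61.028) → (225.136,117.456) → (78.992,64.697) → (57.832,37.869) → (201.752,25.245). Closed: final G1 returns to the first vertex.

**Shape 4** — `<circle>` circle, stroke `#008000` → cut (S843, F577). Machine vertices: (318.993,153.484) → (318.661,155.153) → (317.715,156.568) → (316.300,157.514) → (314.631,157.846) → (312.962,157.514) → (311.547,156.568) → (310.601,155.153) → (310.269,153.484) → (310.601,151.815) → (311.547,150.400) → (312.962,149.454) → (314.631,149.122) → (316.300,149.454) → (317.715,150.400) → (318.661,151.815) → (318.993,153.484). Closed: final G1 returns to the first vertex.

**Shape 5** — `<line>` line segment, stroke `#ff00ff` → score (S622, F2370). Machine vertices: (78.648,70.893) → (121.873,128.325). Open path.

**Shape 6** — `<polygon>` regular polygon, stroke `#008000` → cut (S843, F577). Machine vertices: (234.764,158.100) → (241.049,163.950) → (249.541,162.683) → (253.845,155.255) → (250.721,147.258) → (242.521,144.714) → (235.419,149.540) → (234.764,158.100). Closed: final G1 returns to the first vertex.

**Shape 7** — `<path>` closed polygon, stroke `#008000` → cut (S843, F577). Machine vertices: (106.569,88.406) → (297.225,167.712) → (306.892,168.039) → (51.517,138.681) → (75.196,118.717) → (277.682,62.475) → (106.569,88.406). Closed: final G1 returns to the first vertex.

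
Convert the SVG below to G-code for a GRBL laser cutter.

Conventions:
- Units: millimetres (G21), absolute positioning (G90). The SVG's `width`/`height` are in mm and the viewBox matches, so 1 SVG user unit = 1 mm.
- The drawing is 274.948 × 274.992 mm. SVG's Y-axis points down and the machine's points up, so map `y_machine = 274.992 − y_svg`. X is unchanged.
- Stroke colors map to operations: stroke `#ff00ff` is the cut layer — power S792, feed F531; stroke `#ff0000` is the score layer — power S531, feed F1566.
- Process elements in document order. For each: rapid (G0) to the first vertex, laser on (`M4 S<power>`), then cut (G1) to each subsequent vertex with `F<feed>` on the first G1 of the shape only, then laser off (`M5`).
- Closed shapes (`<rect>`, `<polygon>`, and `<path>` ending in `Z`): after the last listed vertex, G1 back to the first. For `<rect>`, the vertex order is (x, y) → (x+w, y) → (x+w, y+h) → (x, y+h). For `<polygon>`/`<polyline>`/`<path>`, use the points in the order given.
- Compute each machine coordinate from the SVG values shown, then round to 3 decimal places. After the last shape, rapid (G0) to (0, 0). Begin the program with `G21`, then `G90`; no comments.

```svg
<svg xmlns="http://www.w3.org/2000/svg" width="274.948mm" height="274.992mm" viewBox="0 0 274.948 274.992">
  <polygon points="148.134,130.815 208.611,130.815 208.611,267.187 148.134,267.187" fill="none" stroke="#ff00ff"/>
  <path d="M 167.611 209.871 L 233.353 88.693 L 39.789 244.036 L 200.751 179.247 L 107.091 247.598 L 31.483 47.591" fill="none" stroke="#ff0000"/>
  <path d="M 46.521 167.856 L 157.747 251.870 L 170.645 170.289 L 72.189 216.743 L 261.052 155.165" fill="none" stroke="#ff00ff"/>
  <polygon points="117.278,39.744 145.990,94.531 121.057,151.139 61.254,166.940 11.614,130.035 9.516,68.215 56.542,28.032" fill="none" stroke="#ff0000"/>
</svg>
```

G21
G90
G0 X148.134 Y144.177
M4 S792
G1 X208.611 Y144.177 F531
G1 X208.611 Y7.805
G1 X148.134 Y7.805
G1 X148.134 Y144.177
M5
G0 X167.611 Y65.121
M4 S531
G1 X233.353 Y186.299 F1566
G1 X39.789 Y30.956
G1 X200.751 Y95.745
G1 X107.091 Y27.394
G1 X31.483 Y227.401
M5
G0 X46.521 Y107.136
M4 S792
G1 X157.747 Y23.122 F531
G1 X170.645 Y104.703
G1 X72.189 Y58.249
G1 X261.052 Y119.827
M5
G0 X117.278 Y235.248
M4 S531
G1 X145.990 Y180.461 F1566
G1 X121.057 Y123.853
G1 X61.254 Y108.052
G1 X11.614 Y144.957
G1 X9.516 Y206.777
G1 X56.542 Y246.960
G1 X117.278 Y235.248
M5
G0 X0.000 Y0.000

1 u = 1 mm; y_m = 274.992 − y.

[1] `<polygon>` rectangle, #ff00ff→cut S792 F531: (148.134,144.177) → (208.611,144.177) → (208.611,7.805) → (148.134,7.805) → (148.134,144.177) (closed)

[2] `<path>` open polyline, #ff0000→score S531 F1566: (167.611,65.121) → (233.353,186.299) → (39.789,30.956) → (200.751,95.745) → (107.091,27.394) → (31.483,227.401)

[3] `<path>` open polyline, #ff00ff→cut S792 F531: (46.521,107.136) → (157.747,23.122) → (170.645,104.703) → (72.189,58.249) → (261.052,119.827)

[4] `<polygon>` regular polygon, #ff0000→score S531 F1566: (117.278,235.248) → (145.990,180.461) → (121.057,123.853) → (61.254,108.052) → (11.614,144.957) → (9.516,206.777) → (56.542,246.960) → (117.278,235.248) (closed)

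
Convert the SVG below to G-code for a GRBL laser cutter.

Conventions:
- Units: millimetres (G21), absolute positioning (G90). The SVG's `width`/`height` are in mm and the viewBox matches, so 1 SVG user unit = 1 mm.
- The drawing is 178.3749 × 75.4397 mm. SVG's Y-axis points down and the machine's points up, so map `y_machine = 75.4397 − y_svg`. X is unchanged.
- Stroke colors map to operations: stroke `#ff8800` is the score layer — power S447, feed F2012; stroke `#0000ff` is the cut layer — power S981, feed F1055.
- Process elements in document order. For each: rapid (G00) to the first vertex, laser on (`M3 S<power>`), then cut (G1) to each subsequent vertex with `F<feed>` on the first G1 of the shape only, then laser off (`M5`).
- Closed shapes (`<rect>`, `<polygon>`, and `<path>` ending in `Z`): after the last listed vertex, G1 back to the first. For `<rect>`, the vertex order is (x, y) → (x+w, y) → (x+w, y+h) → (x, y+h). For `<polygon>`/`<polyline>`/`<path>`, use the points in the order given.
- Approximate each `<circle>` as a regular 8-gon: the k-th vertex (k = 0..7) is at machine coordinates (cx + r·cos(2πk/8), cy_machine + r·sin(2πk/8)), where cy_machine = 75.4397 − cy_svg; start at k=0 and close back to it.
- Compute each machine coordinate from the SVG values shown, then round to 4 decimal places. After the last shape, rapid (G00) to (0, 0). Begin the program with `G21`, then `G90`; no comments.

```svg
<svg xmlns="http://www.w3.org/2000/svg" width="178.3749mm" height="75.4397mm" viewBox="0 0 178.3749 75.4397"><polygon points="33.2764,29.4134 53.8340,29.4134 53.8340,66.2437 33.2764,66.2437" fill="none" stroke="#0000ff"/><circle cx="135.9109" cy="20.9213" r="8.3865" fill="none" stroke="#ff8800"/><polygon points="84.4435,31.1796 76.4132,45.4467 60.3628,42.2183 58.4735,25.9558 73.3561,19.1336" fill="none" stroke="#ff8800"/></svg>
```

G21
G90
G00 X33.2764 Y46.0263
M3 S981
G1 X53.8340 Y46.0263 F1055
G1 X53.8340 Y9.1960
G1 X33.2764 Y9.1960
G1 X33.2764 Y46.0263
M5
G00 X144.2974 Y54.5184
M3 S447
G1 X141.8411 Y60.4486 F2012
G1 X135.9109 Y62.9049
G1 X129.9807 Y60.4486
G1 X127.5244 Y54.5184
G1 X129.9807 Y48.5882
G1 X135.9109 Y46.1319
G1 X141.8411 Y48.5882
G1 X144.2974 Y54.5184
M5
G00 X84.4435 Y44.2601
M3 S447
G1 X76.4132 Y29.9930 F2012
G1 X60.3628 Y33.2214
G1 X58.4735 Y49.4839
G1 X73.3561 Y56.3061
G1 X84.4435 Y44.2601
M5
G00 X0.0000 Y0.0000

1 u = 1 mm; y_m = 75.4397 − y.

[1] `<polygon>` rectangle, #0000ff→cut S981 F1055: (33.2764,46.0263) → (53.8340,46.0263) → (53.8340,9.1960) → (33.2764,9.1960) → (33.2764,46.0263) (closed)

[2] `<circle>` circle, #ff8800→score S447 F2012: (144.2974,54.5184) → (141.8411,60.4486) → (135.9109,62.9049) → (129.9807,60.4486) → (127.5244,54.5184) → (129.9807,48.5882) → (135.9109,46.1319) → (141.8411,48.5882) → (144.2974,54.5184) (closed)

[3] `<polygon>` regular polygon, #ff8800→score S447 F2012: (84.4435,44.2601) → (76.4132,29.9930) → (60.3628,33.2214) → (58.4735,49.4839) → (73.3561,56.3061) → (84.4435,44.2601) (closed)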